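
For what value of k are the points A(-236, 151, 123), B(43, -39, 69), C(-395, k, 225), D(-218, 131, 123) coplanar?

101

Normal to plane ABD: n = (-1080, -972, -2160); plane equation n·P = -157572.
Requiring n·C = -157572: (-972)k + (-59400) = -157572.
So k = 101.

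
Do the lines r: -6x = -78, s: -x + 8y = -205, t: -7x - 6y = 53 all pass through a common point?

The three lines meet at one point iff the augmented coefficient matrix [aᵢ bᵢ cᵢ] has rank < 3, i.e. its determinant vanishes.
Here the determinant is 0.
It vanishes, so the lines are concurrent at (13, -24).

Yes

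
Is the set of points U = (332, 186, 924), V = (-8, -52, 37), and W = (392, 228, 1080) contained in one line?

UV = (-340, -238, -887), UW = (60, 42, 156).
Comparing components 2 and 3: (-238)(156) − (-887)(42) = 126 ≠ 0, so UV and UW are not parallel and the points are not collinear.

No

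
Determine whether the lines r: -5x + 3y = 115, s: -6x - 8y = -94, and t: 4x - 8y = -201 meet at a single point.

No

Lines aᵢx + bᵢy = cᵢ with pairwise distinct directions are concurrent exactly when det[aᵢ bᵢ cᵢ] = 0.
Here the determinant is 174.
Nonzero, so no common point exists.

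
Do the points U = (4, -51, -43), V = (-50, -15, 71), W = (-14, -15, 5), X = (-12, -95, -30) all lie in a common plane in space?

No

A normal to the plane through U, V, W is n = UV × UW = (-2376, 540, -1296).
The plane has equation n·P = 18684. For X: n·X = 16092.
16092 ≠ 18684, so X is off the plane.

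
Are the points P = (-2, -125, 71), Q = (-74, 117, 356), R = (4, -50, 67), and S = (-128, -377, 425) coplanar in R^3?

A normal to the plane through P, Q, R is n = PQ × PR = (-22343, 1422, -6852).
The plane has equation n·X = -619556. For S: n·S = -588290.
-588290 ≠ -619556, so S is off the plane.

No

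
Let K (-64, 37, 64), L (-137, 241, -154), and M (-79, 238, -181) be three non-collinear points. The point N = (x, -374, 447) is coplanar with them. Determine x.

189

Coplanarity requires KL · (KM × KN) = 0.
KL = (-73, 204, -218), KM = (-15, 201, -245); the triple product is linear in x with coefficient -6162 and constant term 1164618.
Setting it to zero: x = 189.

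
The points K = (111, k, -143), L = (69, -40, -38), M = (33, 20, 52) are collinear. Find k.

-110

Collinearity requires KL × KM = 0; each component is linear in k.
The x-component gives (-90)k + (-9900) = 0, so k = -110.
The remaining components then also vanish.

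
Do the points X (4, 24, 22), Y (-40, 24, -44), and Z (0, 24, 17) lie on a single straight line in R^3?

XY = (-44, 0, -66), XZ = (-4, 0, -5).
XY × XZ = (0, 44, 0).
The cross product is nonzero, so the points do not lie on one line.

No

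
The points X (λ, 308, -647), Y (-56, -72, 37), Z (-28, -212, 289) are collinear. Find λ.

-132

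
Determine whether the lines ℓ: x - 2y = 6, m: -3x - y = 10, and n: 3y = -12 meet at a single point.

Intersecting ℓ and m: solving the 2×2 system gives (x, y) = (-2, -4).
Substitute into n: (0)(-2) + (3)(-4) = -12.
This equals -12, so (-2, -4) lies on all three lines and they are concurrent.

Yes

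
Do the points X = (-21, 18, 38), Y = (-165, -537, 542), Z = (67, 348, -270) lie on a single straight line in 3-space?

XY = (-144, -555, 504), XZ = (88, 330, -308).
XY × XZ = (4620, 0, 1320).
The cross product is nonzero, so the points do not lie on one line.

No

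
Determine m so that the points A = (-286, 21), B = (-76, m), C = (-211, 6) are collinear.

-21

The three points are collinear iff det[AB; AC] = 0.
This determinant is linear in m: (-75)m + (-1575) = 0, so m = -21.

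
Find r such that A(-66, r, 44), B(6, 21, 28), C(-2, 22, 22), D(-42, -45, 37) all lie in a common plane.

-82

The points are coplanar iff AB · (AC × AD) = 0.
Expanding, this is linear in r: (-360)r + (-29520) = 0.
So r = -82.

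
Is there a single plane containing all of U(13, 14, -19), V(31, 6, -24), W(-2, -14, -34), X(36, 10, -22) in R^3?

The four points are coplanar iff the 3×3 determinant with rows UV, UW, UX is zero.
Rows: (18, -8, -5), (-15, -28, -15), (23, -4, -3).
Expanding along the first row: (18)(24) − (-8)(390) + (-5)(704) = 32.
Nonzero ⇒ not coplanar.

No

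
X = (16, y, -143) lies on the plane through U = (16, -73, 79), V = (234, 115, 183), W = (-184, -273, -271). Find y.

-97

The plane through U, V, W has equation −45000x + 55500y − 6000z = -5245500.
Substituting X: (55500)y + (138000) = -5245500, so y = -97.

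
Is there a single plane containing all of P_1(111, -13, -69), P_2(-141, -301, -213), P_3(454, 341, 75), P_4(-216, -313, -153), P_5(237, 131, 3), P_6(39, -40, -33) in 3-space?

No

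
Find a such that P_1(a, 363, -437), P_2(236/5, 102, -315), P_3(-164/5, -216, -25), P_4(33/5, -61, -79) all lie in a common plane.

567/5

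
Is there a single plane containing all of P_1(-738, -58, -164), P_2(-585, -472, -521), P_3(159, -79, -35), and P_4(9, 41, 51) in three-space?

The four points are coplanar iff the 3×3 determinant with rows P_1P_2, P_1P_3, P_1P_4 is zero.
Rows: (153, -414, -357), (897, -21, 129), (747, 99, 215).
Expanding along the first row: (153)(-17286) − (-414)(96492) + (-357)(104490) = 0.
Zero determinant ⇒ coplanar.

Yes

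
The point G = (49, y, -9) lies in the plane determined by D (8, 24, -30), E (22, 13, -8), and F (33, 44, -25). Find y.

42

The plane through D, E, F has equation −495x + 480y + 555z = -9090.
Substituting G: (480)y + (-29250) = -9090, so y = 42.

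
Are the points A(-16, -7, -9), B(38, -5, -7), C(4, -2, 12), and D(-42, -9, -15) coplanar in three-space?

No

The four points are coplanar iff the 3×3 determinant with rows AB, AC, AD is zero.
Rows: (54, 2, 2), (20, 5, 21), (-26, -2, -6).
Expanding along the first row: (54)(12) − (2)(426) + (2)(90) = -24.
Nonzero ⇒ not coplanar.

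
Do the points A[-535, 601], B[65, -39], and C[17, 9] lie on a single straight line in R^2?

No

AB = (600, -640), AC = (552, -592).
Twice the signed area of △ABC is (600)(-592) − (-640)(552) = -1920.
The area is nonzero, so the three points are not collinear.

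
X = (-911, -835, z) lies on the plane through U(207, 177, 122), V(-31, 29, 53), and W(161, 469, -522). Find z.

Coplanarity requires UV · (UW × UX) = 0.
UV = (-238, -148, -69), UW = (-46, 292, -644); the triple product is linear in z with coefficient -76304 and constant term 32123984.
Setting it to zero: z = 421.

421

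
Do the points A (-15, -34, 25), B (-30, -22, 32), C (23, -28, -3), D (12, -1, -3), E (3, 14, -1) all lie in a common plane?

Yes

The plane through A, B, C has normal n = AB × AC = (-378, -154, -546) and equation n·P = -2744.
Checking the remaining points: n·D = -2744, n·E = -2744.
All equal -2744, so all 5 points lie in one plane.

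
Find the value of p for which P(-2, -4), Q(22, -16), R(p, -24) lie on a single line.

38

Collinearity: (R − P) must be parallel to (Q − P) = (24, -12).
Cross-multiplying the components: (p − (-2))·(-12) = (-20)·(24).
Solving gives p = 38.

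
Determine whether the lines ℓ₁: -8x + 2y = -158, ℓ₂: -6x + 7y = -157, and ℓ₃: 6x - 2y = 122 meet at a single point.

Yes

The three lines meet at one point iff the augmented coefficient matrix [aᵢ bᵢ cᵢ] has rank < 3, i.e. its determinant vanishes.
Here the determinant is 0.
It vanishes, so the lines are concurrent at (18, -7).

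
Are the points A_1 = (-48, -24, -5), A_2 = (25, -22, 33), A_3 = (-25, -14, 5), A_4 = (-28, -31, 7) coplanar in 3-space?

Yes

With A_1 as base: A_1A_2 = (73, 2, 38), A_1A_3 = (23, 10, 10), A_1A_4 = (20, -7, 12).
A_1A_3 × A_1A_4 = (190, -76, -361).
A_1A_2 · (A_1A_3 × A_1A_4) = 0.
The scalar triple product vanishes, so the four points are coplanar.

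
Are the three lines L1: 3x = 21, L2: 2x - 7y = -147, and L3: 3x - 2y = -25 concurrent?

Yes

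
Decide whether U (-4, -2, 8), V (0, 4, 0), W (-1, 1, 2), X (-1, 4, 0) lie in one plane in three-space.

No

The four points are coplanar iff the 3×3 determinant with rows UV, UW, UX is zero.
Rows: (4, 6, -8), (3, 3, -6), (3, 6, -8).
Expanding along the first row: (4)(12) − (6)(-6) + (-8)(9) = 12.
Nonzero ⇒ not coplanar.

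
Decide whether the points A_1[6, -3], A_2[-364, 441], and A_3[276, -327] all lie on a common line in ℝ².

Yes

A_1A_2 = (-370, 444), A_1A_3 = (270, -324).
Checking proportionality: A_1A_3 = -27/37·A_1A_2, so the vectors are parallel and the points are collinear.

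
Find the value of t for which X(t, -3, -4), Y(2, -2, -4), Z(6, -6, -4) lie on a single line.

Collinearity requires XY × XZ = 0; each component is linear in t.
The z-component gives (4)t + (-12) = 0, so t = 3.
The remaining components then also vanish.

3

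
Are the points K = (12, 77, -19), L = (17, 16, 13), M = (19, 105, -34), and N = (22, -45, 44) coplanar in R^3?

The four points are coplanar iff the 3×3 determinant with rows KL, KM, KN is zero.
Rows: (5, -61, 32), (7, 28, -15), (10, -122, 63).
Expanding along the first row: (5)(-66) − (-61)(591) + (32)(-1134) = -567.
Nonzero ⇒ not coplanar.

No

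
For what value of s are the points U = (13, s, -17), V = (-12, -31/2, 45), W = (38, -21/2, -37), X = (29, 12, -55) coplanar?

2

The points are coplanar iff UV · (UW × UX) = 0.
Expanding, this is linear in s: (-1638)s + (3276) = 0.
So s = 2.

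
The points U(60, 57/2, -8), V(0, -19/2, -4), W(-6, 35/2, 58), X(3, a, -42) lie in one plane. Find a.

Normal to plane UVW: n = (-2464, 3696, -1848); plane equation n·P = -27720.
Requiring n·X = -27720: (3696)a + (70224) = -27720.
So a = -53/2.

-53/2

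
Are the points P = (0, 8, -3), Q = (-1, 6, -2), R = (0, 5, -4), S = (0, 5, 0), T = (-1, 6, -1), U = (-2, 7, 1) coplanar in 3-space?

No

The plane through P, Q, R has normal n = PQ × PR = (5, -1, 3) and equation n·X = -17.
Checking the remaining points: n·S = -5, n·T = -14, n·U = -14.
Since n·S = -5 ≠ -17, S is off the plane and the points are not all coplanar.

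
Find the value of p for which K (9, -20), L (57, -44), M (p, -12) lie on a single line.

The three points are collinear iff det[KL; KM] = 0.
This determinant is linear in p: (24)p + (168) = 0, so p = -7.

-7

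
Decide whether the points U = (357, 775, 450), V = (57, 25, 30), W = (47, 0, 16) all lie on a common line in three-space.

Yes

UV = (-300, -750, -420), UW = (-310, -775, -434).
Each component of UW is 31/30 times the corresponding component of UV, so UW = 31/30·UV and the points are collinear.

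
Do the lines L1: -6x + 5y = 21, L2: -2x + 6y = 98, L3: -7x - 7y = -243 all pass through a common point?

No

Lines aᵢx + bᵢy = cᵢ with pairwise distinct directions are concurrent exactly when det[aᵢ bᵢ cᵢ] = 0.
Here the determinant is -52.
Nonzero, so no common point exists.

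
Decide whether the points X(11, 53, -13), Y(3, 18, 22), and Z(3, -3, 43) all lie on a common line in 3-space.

XY = (-8, -35, 35), XZ = (-8, -56, 56).
XY × XZ = (0, 168, 168).
The cross product is nonzero, so the points do not lie on one line.

No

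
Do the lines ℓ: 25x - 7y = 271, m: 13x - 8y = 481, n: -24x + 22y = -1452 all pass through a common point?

Lines aᵢx + bᵢy = cᵢ with pairwise distinct directions are concurrent exactly when det[aᵢ bᵢ cᵢ] = 0.
Here the determinant is 0.
It vanishes, so the lines are concurrent at (-11, -78).

Yes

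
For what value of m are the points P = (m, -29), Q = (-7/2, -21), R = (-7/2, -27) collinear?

The three points are collinear iff det[PQ; PR] = 0.
This determinant is linear in m: (6)m + (21) = 0, so m = -7/2.

-7/2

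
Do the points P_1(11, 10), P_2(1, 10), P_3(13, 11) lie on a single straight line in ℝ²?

No

P_1P_2 = (-10, 0), P_1P_3 = (2, 1).
Twice the signed area of △P_1P_2P_3 is (-10)(1) − (0)(2) = -10.
The area is nonzero, so the three points are not collinear.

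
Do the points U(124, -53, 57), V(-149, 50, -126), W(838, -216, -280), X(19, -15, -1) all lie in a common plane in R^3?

The four points are coplanar iff the 3×3 determinant with rows UV, UW, UX is zero.
Rows: (-273, 103, -183), (714, -163, -337), (-105, 38, -58).
Expanding along the first row: (-273)(22260) − (103)(-76797) + (-183)(10017) = 0.
Zero determinant ⇒ coplanar.

Yes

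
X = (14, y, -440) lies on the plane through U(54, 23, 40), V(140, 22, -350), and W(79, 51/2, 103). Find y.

13

A normal to the plane is n = UV × UW = (912, -15168, 240).
X lies in the plane iff n · UX = 0.
This gives (-15168)y + (197184) = 0, so y = 13.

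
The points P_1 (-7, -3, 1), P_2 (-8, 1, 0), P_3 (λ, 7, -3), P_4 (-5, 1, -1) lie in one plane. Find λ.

-5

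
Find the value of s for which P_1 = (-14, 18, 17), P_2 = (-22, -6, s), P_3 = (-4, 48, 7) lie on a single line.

Direction P_1P_3 = (10, 30, -10). From the x-coordinate of P_2, the parameter along the line is τ = (-22 − (-14))/10 = -4/5.
Then s = 17 + (-4/5)·(-10) = 25.

25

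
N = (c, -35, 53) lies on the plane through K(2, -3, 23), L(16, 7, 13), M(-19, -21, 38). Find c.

A normal to the plane is n = KL × KM = (-30, 0, -42).
N lies in the plane iff n · KN = 0.
This gives (-30)c + (-1200) = 0, so c = -40.

-40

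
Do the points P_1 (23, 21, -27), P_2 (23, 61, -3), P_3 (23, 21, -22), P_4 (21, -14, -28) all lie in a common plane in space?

No

The four points are coplanar iff the 3×3 determinant with rows P_1P_2, P_1P_3, P_1P_4 is zero.
Rows: (0, 40, 24), (0, 0, 5), (-2, -35, -1).
Expanding along the first row: (0)(175) − (40)(10) + (24)(0) = -400.
Nonzero ⇒ not coplanar.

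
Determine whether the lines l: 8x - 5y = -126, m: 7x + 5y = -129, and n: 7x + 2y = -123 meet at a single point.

Yes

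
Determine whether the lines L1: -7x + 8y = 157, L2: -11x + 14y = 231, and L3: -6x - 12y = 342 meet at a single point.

Intersecting L1 and L2: solving the 2×2 system gives (x, y) = (-35, -11).
Substitute into L3: (-6)(-35) + (-12)(-11) = 342.
This equals 342, so (-35, -11) lies on all three lines and they are concurrent.

Yes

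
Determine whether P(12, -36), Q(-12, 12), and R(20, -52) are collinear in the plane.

PQ = (-24, 48), PR = (8, -16).
Twice the signed area of △PQR is (-24)(-16) − (48)(8) = 0.
The triangle is degenerate (zero area), so the points are collinear.

Yes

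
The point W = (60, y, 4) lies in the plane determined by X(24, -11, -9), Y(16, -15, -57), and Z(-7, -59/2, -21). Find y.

The plane through X, Y, Z has equation −840x + 1392y + 24z = -35688.
Substituting W: (1392)y + (-50304) = -35688, so y = 21/2.

21/2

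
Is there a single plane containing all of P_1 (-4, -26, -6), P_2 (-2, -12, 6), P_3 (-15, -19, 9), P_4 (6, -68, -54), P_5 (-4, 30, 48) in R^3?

Yes

The plane through P_1, P_2, P_3 has normal n = P_1P_2 × P_1P_3 = (126, -162, 168) and equation n·P = 2700.
Checking the remaining points: n·P_4 = 2700, n·P_5 = 2700.
All equal 2700, so all 5 points lie in one plane.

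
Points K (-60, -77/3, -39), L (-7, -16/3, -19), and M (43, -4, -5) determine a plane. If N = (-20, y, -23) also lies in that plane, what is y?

Coplanarity requires KL · (KM × KN) = 0.
KL = (53, 61/3, 20), KM = (103, 65/3, 34); the triple product is linear in y with coefficient 258 and constant term 1806.
Setting it to zero: y = -7.

-7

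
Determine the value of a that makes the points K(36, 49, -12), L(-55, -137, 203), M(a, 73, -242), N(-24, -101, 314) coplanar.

30

Normal to plane KLN: n = (-28386, 16766, 2490); plane equation n·P = -230242.
Requiring n·M = -230242: (-28386)a + (621338) = -230242.
So a = 30.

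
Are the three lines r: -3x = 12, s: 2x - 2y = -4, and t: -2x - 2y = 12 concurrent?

The three lines meet at one point iff the augmented coefficient matrix [aᵢ bᵢ cᵢ] has rank < 3, i.e. its determinant vanishes.
Here the determinant is 0.
It vanishes, so the lines are concurrent at (-4, -2).

Yes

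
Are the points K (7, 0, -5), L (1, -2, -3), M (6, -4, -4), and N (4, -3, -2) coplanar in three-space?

With K as base: KL = (-6, -2, 2), KM = (-1, -4, 1), KN = (-3, -3, 3).
KM × KN = (-9, 0, -9).
KL · (KM × KN) = 36.
Since 36 ≠ 0, the four points are not coplanar.

No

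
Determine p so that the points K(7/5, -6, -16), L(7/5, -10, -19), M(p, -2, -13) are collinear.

7/5

Collinearity requires KL × KM = 0; each component is linear in p.
The y-component gives (-3)p + (21/5) = 0, so p = 7/5.
The remaining components then also vanish.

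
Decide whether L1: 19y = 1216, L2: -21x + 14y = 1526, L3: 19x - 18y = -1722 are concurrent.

Yes

Intersecting L1 and L2: solving the 2×2 system gives (x, y) = (-30, 64).
Substitute into L3: (19)(-30) + (-18)(64) = -1722.
This equals -1722, so (-30, 64) lies on all three lines and they are concurrent.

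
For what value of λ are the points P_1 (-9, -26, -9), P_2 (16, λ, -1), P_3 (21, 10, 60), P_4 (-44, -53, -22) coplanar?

-7

Normal to plane P_1P_3P_4: n = (1395, -2025, 450); plane equation n·P = 36045.
Requiring n·P_2 = 36045: (-2025)λ + (21870) = 36045.
So λ = -7.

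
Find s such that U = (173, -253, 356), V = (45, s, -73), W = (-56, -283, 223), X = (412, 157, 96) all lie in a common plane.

67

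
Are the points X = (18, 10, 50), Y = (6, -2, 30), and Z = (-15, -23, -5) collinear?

Yes

XY = (-12, -12, -20), XZ = (-33, -33, -55).
Each component of XZ is 11/4 times the corresponding component of XY, so XZ = 11/4·XY and the points are collinear.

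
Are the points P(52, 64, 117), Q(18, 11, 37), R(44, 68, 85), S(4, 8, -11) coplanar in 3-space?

Yes

A normal to the plane through P, Q, R is n = PQ × PR = (2016, -448, -560).
The plane has equation n·X = 10640. For S: n·S = 10640.
Equal, so S lies in the plane and all four are coplanar.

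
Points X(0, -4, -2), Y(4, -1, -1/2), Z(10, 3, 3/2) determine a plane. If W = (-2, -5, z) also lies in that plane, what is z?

A normal to the plane is n = XY × XZ = (0, 1, -2).
W lies in the plane iff n · XW = 0.
This gives (-2)z + (-5) = 0, so z = -5/2.

-5/2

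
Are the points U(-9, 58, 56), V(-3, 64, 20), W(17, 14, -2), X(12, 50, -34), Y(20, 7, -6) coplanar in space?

The plane through U, V, W has normal n = UV × UW = (-1932, -588, -420) and equation n·P = -40236.
Checking the remaining points: n·X = -38304, n·Y = -40236.
Since n·X = -38304 ≠ -40236, X is off the plane and the points are not all coplanar.

No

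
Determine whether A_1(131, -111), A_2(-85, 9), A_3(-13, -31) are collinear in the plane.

Yes

A_1A_2 = (-216, 120), A_1A_3 = (-144, 80).
Checking proportionality: A_1A_3 = 2/3·A_1A_2, so the vectors are parallel and the points are collinear.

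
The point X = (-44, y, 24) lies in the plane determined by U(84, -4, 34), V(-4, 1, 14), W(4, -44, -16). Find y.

30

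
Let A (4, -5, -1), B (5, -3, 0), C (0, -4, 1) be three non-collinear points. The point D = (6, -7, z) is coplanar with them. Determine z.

-3

Coplanarity requires AB · (AC × AD) = 0.
AB = (1, 2, 1), AC = (-4, 1, 2); the triple product is linear in z with coefficient 9 and constant term 27.
Setting it to zero: z = -3.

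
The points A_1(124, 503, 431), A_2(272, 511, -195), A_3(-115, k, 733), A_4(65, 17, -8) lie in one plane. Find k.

Coplanarity ⇔ det[A_1A_2; A_1A_3; A_1A_4] = 0.
Expanding, this is linear in k: (-101906)k + (-713342) = 0.
So k = -7.

-7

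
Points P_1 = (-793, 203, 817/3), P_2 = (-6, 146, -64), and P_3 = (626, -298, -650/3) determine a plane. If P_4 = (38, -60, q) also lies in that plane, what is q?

-23

The plane through P_1, P_2, P_3 has equation −140630x − 92414y − 313404z = 7409192.
Substituting P_4: (-313404)q + (200900) = 7409192, so q = -23.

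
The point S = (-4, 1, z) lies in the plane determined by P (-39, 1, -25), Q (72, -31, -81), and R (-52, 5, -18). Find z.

-25

Coplanarity requires PQ · (PR × PS) = 0.
PQ = (111, -32, -56), PR = (-13, 4, 7); the triple product is linear in z with coefficient 28 and constant term 700.
Setting it to zero: z = -25.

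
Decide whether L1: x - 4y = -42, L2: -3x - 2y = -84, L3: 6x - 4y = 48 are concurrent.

The three lines meet at one point iff the augmented coefficient matrix [aᵢ bᵢ cᵢ] has rank < 3, i.e. its determinant vanishes.
Here the determinant is 0.
It vanishes, so the lines are concurrent at (18, 15).

Yes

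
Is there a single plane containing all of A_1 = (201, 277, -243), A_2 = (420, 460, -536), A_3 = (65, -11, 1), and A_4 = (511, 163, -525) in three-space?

Yes

With A_1 as base: A_1A_2 = (219, 183, -293), A_1A_3 = (-136, -288, 244), A_1A_4 = (310, -114, -282).
A_1A_3 × A_1A_4 = (109032, 37288, 104784).
A_1A_2 · (A_1A_3 × A_1A_4) = 0.
The scalar triple product vanishes, so the four points are coplanar.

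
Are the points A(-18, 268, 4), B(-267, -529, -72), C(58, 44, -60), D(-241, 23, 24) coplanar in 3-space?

No

The four points are coplanar iff the 3×3 determinant with rows AB, AC, AD is zero.
Rows: (-249, -797, -76), (76, -224, -64), (-223, -245, 20).
Expanding along the first row: (-249)(-20160) − (-797)(-12752) + (-76)(-68572) = 67968.
Nonzero ⇒ not coplanar.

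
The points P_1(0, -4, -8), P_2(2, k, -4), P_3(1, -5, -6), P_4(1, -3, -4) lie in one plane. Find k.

-6

Normal to plane P_1P_3P_4: n = (-6, -2, 2); plane equation n·P = -8.
Requiring n·P_2 = -8: (-2)k + (-20) = -8.
So k = -6.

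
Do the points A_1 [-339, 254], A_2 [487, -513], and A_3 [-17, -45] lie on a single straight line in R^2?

Yes

A_1A_2 = (826, -767), A_1A_3 = (322, -299).
Checking proportionality: A_1A_3 = 23/59·A_1A_2, so the vectors are parallel and the points are collinear.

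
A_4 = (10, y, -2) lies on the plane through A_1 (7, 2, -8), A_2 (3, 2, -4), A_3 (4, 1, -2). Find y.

-1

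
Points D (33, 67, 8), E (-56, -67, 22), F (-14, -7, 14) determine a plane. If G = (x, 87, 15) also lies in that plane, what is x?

35

A normal to the plane is n = DE × DF = (232, -124, 288).
G lies in the plane iff n · DG = 0.
This gives (232)x + (-8120) = 0, so x = 35.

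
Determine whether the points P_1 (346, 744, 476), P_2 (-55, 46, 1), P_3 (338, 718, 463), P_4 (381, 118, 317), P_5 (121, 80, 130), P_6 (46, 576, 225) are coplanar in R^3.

The plane through P_1, P_2, P_3 has normal n = P_1P_2 × P_1P_3 = (-3276, -1413, 4842) and equation n·P = 120024.
Checking the remaining points: n·P_4 = 120024, n·P_5 = 120024, n·P_6 = 124866.
Since n·P_6 = 124866 ≠ 120024, P_6 is off the plane and the points are not all coplanar.

No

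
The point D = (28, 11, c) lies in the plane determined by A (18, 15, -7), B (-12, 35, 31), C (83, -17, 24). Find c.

7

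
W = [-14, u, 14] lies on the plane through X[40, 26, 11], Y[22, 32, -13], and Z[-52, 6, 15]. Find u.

Coplanarity requires XY · (XZ × XW) = 0.
XY = (-18, 6, -24), XZ = (-92, -20, 4); the triple product is linear in u with coefficient 2280 and constant term -31920.
Setting it to zero: u = 14.

14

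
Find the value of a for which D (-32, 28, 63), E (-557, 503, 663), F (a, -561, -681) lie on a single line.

Collinearity requires DE × DF = 0; each component is linear in a.
The y-component gives (600)a + (-371400) = 0, so a = 619.
The remaining components then also vanish.

619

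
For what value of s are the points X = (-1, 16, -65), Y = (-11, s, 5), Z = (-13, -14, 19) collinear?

-9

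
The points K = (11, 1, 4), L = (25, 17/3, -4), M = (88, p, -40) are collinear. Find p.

80/3

Collinearity requires KL × KM = 0; each component is linear in p.
The x-component gives (8)p + (-640/3) = 0, so p = 80/3.
The remaining components then also vanish.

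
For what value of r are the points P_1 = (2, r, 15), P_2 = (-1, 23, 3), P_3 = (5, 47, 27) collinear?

Direction P_2P_3 = (6, 24, 24). From the x-coordinate of P_1, the parameter along the line is τ = (2 − (-1))/6 = 1/2.
Then r = 23 + 1/2·(24) = 35.

35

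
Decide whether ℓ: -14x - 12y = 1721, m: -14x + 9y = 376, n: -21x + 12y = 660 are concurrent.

No

Lines aᵢx + bᵢy = cᵢ with pairwise distinct directions are concurrent exactly when det[aᵢ bᵢ cᵢ] = 0.
Here the determinant is 21.
Nonzero, so no common point exists.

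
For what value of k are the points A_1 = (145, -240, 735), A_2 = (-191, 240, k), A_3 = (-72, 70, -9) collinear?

Direction A_1A_3 = (-217, 310, -744). From the x-coordinate of A_2, the parameter along the line is τ = (-191 − 145)/(-217) = 48/31.
Then k = 735 + 48/31·(-744) = -417.

-417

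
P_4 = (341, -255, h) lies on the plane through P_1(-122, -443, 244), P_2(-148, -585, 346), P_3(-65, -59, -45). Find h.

533

The plane through P_1, P_2, P_3 has equation 1870x − 1700y − 1890z = 63800.
Substituting P_4: (-1890)h + (1071170) = 63800, so h = 533.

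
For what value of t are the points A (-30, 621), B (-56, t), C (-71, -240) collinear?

The three points are collinear iff det[AB; AC] = 0.
This determinant is linear in t: (41)t + (-3075) = 0, so t = 75.

75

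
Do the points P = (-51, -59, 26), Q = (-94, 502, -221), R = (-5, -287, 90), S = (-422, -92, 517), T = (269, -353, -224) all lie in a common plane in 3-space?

Yes

The plane through P, Q, R has normal n = PQ × PR = (-20412, -8610, -16002) and equation n·X = 1132950.
Checking the remaining points: n·S = 1132950, n·T = 1132950.
All equal 1132950, so all 5 points lie in one plane.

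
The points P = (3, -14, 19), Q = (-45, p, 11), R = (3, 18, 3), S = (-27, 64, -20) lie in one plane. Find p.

2

The points are coplanar iff PQ · (PR × PS) = 0.
Expanding, this is linear in p: (480)p + (-960) = 0.
So p = 2.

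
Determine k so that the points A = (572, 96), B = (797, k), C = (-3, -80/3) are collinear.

The three points are collinear iff det[AB; AC] = 0.
This determinant is linear in k: (575)k + (-82800) = 0, so k = 144.

144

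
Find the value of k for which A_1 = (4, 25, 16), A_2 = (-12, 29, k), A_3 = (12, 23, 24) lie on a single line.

0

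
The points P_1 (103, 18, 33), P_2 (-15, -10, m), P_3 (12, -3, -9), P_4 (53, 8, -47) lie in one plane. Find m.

7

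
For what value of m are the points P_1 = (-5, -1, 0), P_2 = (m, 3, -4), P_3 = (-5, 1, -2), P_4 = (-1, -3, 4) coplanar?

-5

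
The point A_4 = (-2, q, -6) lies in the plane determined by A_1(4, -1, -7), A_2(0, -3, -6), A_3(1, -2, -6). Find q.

Coplanarity requires A_1A_2 · (A_1A_3 × A_1A_4) = 0.
A_1A_2 = (-4, -2, 1), A_1A_3 = (-3, -1, 1); the triple product is linear in q with coefficient 1 and constant term 5.
Setting it to zero: q = -5.

-5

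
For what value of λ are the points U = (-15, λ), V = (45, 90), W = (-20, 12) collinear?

The three points are collinear iff det[UV; UW] = 0.
This determinant is linear in λ: (-65)λ + (1170) = 0, so λ = 18.

18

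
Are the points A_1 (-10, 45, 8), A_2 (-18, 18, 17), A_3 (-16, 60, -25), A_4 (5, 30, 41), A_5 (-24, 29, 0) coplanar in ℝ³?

No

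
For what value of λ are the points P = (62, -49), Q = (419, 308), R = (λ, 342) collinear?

The three points are collinear iff det[PQ; PR] = 0.
This determinant is linear in λ: (-357)λ + (161721) = 0, so λ = 453.

453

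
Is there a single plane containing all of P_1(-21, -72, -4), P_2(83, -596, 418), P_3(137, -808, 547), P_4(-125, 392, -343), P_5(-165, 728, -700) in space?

No

The plane through P_1, P_2, P_3 has normal n = P_1P_2 × P_1P_3 = (21868, 9372, 6248) and equation n·P = -1159004.
Checking the remaining points: n·P_4 = -1202740, n·P_5 = -1159004.
Since n·P_4 = -1202740 ≠ -1159004, P_4 is off the plane and the points are not all coplanar.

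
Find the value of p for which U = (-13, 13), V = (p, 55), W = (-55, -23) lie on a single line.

Collinearity: (V − U) must be parallel to (W − U) = (-42, -36).
Cross-multiplying the components: (p − (-13))·(-36) = (42)·(-42).
Solving gives p = 36.

36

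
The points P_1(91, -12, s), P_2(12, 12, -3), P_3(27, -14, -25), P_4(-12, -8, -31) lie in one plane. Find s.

Coplanarity ⇔ det[P_1P_2; P_1P_3; P_1P_4] = 0.
Expanding, this is linear in s: (924)s + (2772) = 0.
So s = -3.

-3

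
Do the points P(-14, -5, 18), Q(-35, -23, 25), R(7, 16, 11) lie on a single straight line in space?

PQ = (-21, -18, 7), PR = (21, 21, -7).
PQ × PR = (-21, 0, -63).
The cross product is nonzero, so the points do not lie on one line.

No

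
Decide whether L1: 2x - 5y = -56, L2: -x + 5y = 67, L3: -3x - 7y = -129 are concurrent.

Intersecting L1 and L2: solving the 2×2 system gives (x, y) = (11, 78/5).
Substitute into L3: (-3)(11) + (-7)(78/5) = -711/5.
But L3 requires -129 ≠ -711/5, so the three lines have no common point.

No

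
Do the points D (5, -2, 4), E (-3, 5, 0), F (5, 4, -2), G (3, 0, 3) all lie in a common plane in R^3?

The four points are coplanar iff the 3×3 determinant with rows DE, DF, DG is zero.
Rows: (-8, 7, -4), (0, 6, -6), (-2, 2, -1).
Expanding along the first row: (-8)(6) − (7)(-12) + (-4)(12) = -12.
Nonzero ⇒ not coplanar.

No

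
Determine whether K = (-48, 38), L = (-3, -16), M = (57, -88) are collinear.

KL = (45, -54), KM = (105, -126).
Checking proportionality: KM = 7/3·KL, so the vectors are parallel and the points are collinear.

Yes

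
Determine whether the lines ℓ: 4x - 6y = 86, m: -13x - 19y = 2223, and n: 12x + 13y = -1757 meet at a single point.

Yes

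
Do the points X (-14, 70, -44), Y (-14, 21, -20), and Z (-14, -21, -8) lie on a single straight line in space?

No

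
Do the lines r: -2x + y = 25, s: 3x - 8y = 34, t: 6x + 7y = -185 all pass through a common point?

Yes

Lines aᵢx + bᵢy = cᵢ with pairwise distinct directions are concurrent exactly when det[aᵢ bᵢ cᵢ] = 0.
Here the determinant is 0.
It vanishes, so the lines are concurrent at (-18, -11).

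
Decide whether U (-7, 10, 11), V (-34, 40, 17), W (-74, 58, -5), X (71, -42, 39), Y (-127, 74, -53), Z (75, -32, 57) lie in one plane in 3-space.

No

The plane through U, V, W has normal n = UV × UW = (-768, -834, 714) and equation n·P = 4890.
Checking the remaining points: n·X = 8346, n·Y = -2022, n·Z = 9786.
Since n·X = 8346 ≠ 4890, X is off the plane and the points are not all coplanar.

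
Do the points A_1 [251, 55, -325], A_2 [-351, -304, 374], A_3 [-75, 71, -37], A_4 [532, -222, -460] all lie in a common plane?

A normal to the plane through A_1, A_2, A_3 is n = A_1A_2 × A_1A_3 = (-114576, -54498, -126666).
The plane has equation n·P = 9410484. For A_4: n·A_4 = 9410484.
Equal, so A_4 lies in the plane and all four are coplanar.

Yes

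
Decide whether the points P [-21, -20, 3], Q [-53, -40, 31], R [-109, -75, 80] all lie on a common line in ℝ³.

Yes

PQ = (-32, -20, 28), PR = (-88, -55, 77).
Each component of PR is 11/4 times the corresponding component of PQ, so PR = 11/4·PQ and the points are collinear.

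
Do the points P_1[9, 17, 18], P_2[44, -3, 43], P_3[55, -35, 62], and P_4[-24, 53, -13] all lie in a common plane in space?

Yes

With P_1 as base: P_1P_2 = (35, -20, 25), P_1P_3 = (46, -52, 44), P_1P_4 = (-33, 36, -31).
P_1P_3 × P_1P_4 = (28, -26, -60).
P_1P_2 · (P_1P_3 × P_1P_4) = 0.
The scalar triple product vanishes, so the four points are coplanar.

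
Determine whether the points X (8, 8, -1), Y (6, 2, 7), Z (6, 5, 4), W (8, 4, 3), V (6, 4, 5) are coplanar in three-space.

The plane through X, Y, Z has normal n = XY × XZ = (-6, -6, -6) and equation n·P = -90.
Checking the remaining points: n·W = -90, n·V = -90.
All equal -90, so all 5 points lie in one plane.

Yes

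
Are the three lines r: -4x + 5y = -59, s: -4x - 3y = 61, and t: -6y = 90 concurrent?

Intersecting r and s: solving the 2×2 system gives (x, y) = (-4, -15).
Substitute into t: (0)(-4) + (-6)(-15) = 90.
This equals 90, so (-4, -15) lies on all three lines and they are concurrent.

Yes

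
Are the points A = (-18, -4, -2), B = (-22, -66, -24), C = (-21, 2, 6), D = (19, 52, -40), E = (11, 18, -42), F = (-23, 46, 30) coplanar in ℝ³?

Yes

The plane through A, B, C has normal n = AB × AC = (-364, 98, -210) and equation n·P = 6580.
Checking the remaining points: n·D = 6580, n·E = 6580, n·F = 6580.
All equal 6580, so all 6 points lie in one plane.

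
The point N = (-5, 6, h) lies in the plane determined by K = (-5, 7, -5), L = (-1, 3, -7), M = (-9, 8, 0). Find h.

A normal to the plane is n = KL × KM = (-18, -12, -12).
N lies in the plane iff n · KN = 0.
This gives (-12)h + (-48) = 0, so h = -4.

-4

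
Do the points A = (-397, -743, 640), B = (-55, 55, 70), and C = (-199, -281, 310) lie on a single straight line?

AB = (342, 798, -570), AC = (198, 462, -330).
Each component of AC is 11/19 times the corresponding component of AB, so AC = 11/19·AB and the points are collinear.

Yes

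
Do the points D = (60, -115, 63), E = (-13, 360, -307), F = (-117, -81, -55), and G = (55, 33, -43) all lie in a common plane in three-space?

No

With D as base: DE = (-73, 475, -370), DF = (-177, 34, -118), DG = (-5, 148, -106).
DF × DG = (13860, -18172, -26026).
DE · (DF × DG) = -13860.
Since -13860 ≠ 0, the four points are not coplanar.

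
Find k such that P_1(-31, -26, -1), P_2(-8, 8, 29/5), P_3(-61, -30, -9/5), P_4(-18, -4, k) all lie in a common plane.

17/5

The points are coplanar iff P_1P_2 · (P_1P_3 × P_1P_4) = 0.
Expanding, this is linear in k: (928)k + (-15776/5) = 0.
So k = 17/5.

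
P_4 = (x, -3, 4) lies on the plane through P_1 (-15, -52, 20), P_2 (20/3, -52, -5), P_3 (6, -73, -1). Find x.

-23/3

A normal to the plane is n = P_1P_2 × P_1P_3 = (-525, -70, -455).
P_4 lies in the plane iff n · P_1P_4 = 0.
This gives (-525)x + (-4025) = 0, so x = -23/3.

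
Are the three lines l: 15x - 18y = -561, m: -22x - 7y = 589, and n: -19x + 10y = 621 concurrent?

Intersecting l and m: solving the 2×2 system gives (x, y) = (-29, 7).
Substitute into n: (-19)(-29) + (10)(7) = 621.
This equals 621, so (-29, 7) lies on all three lines and they are concurrent.

Yes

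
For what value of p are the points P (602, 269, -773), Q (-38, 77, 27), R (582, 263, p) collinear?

Direction PQ = (-640, -192, 800). From the x-coordinate of R, the parameter along the line is τ = (582 − 602)/(-640) = 1/32.
Then p = (-773) + 1/32·(800) = -748.

-748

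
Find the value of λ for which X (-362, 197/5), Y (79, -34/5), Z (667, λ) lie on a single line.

-342/5

Collinearity: (Z − X) must be parallel to (Y − X) = (441, -231/5).
Cross-multiplying the components: (λ − 197/5)·(441) = (1029)·(-231/5).
Solving gives λ = -342/5.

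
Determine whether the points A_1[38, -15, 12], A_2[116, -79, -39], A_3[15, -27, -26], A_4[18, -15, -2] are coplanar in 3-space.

No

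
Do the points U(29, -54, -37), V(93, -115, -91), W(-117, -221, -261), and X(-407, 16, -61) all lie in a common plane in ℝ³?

A normal to the plane through U, V, W is n = UV × UW = (4646, 22220, -19594).
The plane has equation n·P = -340168. For X: n·X = -340168.
Equal, so X lies in the plane and all four are coplanar.

Yes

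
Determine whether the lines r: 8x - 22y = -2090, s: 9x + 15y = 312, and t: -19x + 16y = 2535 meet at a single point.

The three lines meet at one point iff the augmented coefficient matrix [aᵢ bᵢ cᵢ] has rank < 3, i.e. its determinant vanishes.
Here the determinant is 0.
It vanishes, so the lines are concurrent at (-77, 67).

Yes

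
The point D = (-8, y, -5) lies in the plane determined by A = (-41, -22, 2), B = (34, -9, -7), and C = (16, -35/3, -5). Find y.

Coplanarity requires AB · (AC × AD) = 0.
AB = (75, 13, -9), AC = (57, 31/3, -7); the triple product is linear in y with coefficient 12 and constant term 92.
Setting it to zero: y = -23/3.

-23/3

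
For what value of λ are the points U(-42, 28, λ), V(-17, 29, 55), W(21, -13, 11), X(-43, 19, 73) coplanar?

75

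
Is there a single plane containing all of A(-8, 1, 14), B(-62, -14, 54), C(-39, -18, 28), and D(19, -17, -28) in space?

Yes

A normal to the plane through A, B, C is n = AB × AC = (550, -484, 561).
The plane has equation n·P = 2970. For D: n·D = 2970.
Equal, so D lies in the plane and all four are coplanar.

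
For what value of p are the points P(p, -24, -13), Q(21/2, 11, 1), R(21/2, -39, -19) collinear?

21/2

Collinearity requires PQ × PR = 0; each component is linear in p.
The y-component gives (-20)p + (210) = 0, so p = 21/2.
The remaining components then also vanish.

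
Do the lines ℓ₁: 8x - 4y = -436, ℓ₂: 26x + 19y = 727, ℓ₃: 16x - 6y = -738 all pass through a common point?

Yes

The three lines meet at one point iff the augmented coefficient matrix [aᵢ bᵢ cᵢ] has rank < 3, i.e. its determinant vanishes.
Here the determinant is 0.
It vanishes, so the lines are concurrent at (-21, 67).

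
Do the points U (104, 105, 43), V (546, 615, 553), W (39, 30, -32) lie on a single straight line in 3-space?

UV = (442, 510, 510), UW = (-65, -75, -75).
Each component of UW is -5/34 times the corresponding component of UV, so UW = -5/34·UV and the points are collinear.

Yes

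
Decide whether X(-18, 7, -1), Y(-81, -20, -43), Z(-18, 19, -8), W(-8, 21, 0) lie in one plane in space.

The four points are coplanar iff the 3×3 determinant with rows XY, XZ, XW is zero.
Rows: (-63, -27, -42), (0, 12, -7), (10, 14, 1).
Expanding along the first row: (-63)(110) − (-27)(70) + (-42)(-120) = 0.
Zero determinant ⇒ coplanar.

Yes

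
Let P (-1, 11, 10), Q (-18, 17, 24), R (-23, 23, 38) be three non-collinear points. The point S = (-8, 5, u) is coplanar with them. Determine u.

-4

Coplanarity requires PQ · (PR × PS) = 0.
PQ = (-17, 6, 14), PR = (-22, 12, 28); the triple product is linear in u with coefficient -72 and constant term -288.
Setting it to zero: u = -4.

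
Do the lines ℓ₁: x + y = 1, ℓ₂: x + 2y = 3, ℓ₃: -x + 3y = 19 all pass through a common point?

No

Intersecting ℓ₁ and ℓ₂: solving the 2×2 system gives (x, y) = (-1, 2).
Substitute into ℓ₃: (-1)(-1) + (3)(2) = 7.
But ℓ₃ requires 19 ≠ 7, so the three lines have no common point.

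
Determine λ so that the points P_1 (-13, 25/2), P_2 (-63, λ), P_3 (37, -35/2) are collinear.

Collinearity: (P_2 − P_1) must be parallel to (P_3 − P_1) = (50, -30).
Cross-multiplying the components: (λ − 25/2)·(50) = (-50)·(-30).
Solving gives λ = 85/2.

85/2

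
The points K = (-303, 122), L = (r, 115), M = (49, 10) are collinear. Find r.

-281

The three points are collinear iff det[KL; KM] = 0.
This determinant is linear in r: (-112)r + (-31472) = 0, so r = -281.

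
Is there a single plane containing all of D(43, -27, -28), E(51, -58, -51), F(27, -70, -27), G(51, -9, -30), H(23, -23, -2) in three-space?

Yes

The plane through D, E, F has normal n = DE × DF = (-1020, 360, -840) and equation n·P = -30060.
Checking the remaining points: n·G = -30060, n·H = -30060.
All equal -30060, so all 5 points lie in one plane.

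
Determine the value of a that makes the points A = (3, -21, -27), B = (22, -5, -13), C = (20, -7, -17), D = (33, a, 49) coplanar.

Normal to plane ABC: n = (-36, 48, -6); plane equation n·P = -954.
Requiring n·D = -954: (48)a + (-1482) = -954.
So a = 11.

11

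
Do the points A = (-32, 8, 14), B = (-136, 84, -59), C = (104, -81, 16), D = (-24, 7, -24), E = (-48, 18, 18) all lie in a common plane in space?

The plane through A, B, C has normal n = AB × AC = (-6345, -9720, -1080) and equation n·P = 110160.
Checking the remaining points: n·D = 110160, n·E = 110160.
All equal 110160, so all 5 points lie in one plane.

Yes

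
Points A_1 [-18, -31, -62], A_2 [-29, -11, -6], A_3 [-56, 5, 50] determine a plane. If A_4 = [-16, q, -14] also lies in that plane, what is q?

-11

The plane through A_1, A_2, A_3 has equation 224x − 896y + 364z = 1176.
Substituting A_4: (-896)q + (-8680) = 1176, so q = -11.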